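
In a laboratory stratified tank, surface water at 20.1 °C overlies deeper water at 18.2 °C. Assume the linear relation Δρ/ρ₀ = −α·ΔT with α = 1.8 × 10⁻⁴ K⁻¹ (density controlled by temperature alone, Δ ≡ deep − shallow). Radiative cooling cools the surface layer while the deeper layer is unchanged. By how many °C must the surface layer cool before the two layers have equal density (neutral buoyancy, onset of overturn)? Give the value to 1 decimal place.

1.9 °C

With temperature the only control, equal density requires T_surf′ = T_deep.
T_surf′ = 18.2 °C.
Cooling required: 20.1 − 18.2 = 1.9 °C.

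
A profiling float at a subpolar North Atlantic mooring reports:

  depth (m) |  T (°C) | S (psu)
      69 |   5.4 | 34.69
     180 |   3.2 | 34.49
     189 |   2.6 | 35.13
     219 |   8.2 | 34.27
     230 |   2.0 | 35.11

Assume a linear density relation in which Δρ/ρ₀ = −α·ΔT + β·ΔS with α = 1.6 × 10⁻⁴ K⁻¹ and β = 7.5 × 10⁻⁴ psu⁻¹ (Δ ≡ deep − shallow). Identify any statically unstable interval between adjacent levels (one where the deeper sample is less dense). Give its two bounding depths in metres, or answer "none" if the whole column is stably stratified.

Evaluate Δρ/ρ₀ = −αΔT + βΔS across each adjacent pair:
  69–180 m: −αΔT+βΔS = −(1.6 × 10⁻⁴)(-2.2)+(7.5 × 10⁻⁴)(-0.20) = 2.0 × 10⁻⁴ → stable
  180–189 m: −αΔT+βΔS = −(1.6 × 10⁻⁴)(-0.6)+(7.5 × 10⁻⁴)(+0.64) = 5.8 × 10⁻⁴ → stable
  189–219 m: −αΔT+βΔS = −(1.6 × 10⁻⁴)(+5.6)+(7.5 × 10⁻⁴)(-0.86) = -1.5 × 10⁻³ → UNSTABLE
  219–230 m: −αΔT+βΔS = −(1.6 × 10⁻⁴)(-6.2)+(7.5 × 10⁻⁴)(+0.84) = 1.6 × 10⁻³ → stable
The 189–219 m interval has Δρ < 0: lighter water underlies denser water.

189–219 m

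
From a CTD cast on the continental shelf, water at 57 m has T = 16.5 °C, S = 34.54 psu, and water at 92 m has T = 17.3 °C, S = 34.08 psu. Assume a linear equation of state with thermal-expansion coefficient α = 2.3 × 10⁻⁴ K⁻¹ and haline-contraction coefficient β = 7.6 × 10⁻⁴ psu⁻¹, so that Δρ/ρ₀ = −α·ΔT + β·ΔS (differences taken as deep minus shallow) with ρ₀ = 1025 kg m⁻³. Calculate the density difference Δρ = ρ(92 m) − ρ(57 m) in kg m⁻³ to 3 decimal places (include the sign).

ΔT = +0.8 K, ΔS = -0.46 psu (deep − shallow).
Δρ/ρ₀ = −(2.3 × 10⁻⁴)(+0.8) + (7.6 × 10⁻⁴)(-0.46) = -5.336 × 10⁻⁴.
Δρ = 1025 × (-5.336 × 10⁻⁴) = -0.547 kg m⁻³.
Negative Δρ: lighter below, statically unstable.

-0.547 kg m⁻³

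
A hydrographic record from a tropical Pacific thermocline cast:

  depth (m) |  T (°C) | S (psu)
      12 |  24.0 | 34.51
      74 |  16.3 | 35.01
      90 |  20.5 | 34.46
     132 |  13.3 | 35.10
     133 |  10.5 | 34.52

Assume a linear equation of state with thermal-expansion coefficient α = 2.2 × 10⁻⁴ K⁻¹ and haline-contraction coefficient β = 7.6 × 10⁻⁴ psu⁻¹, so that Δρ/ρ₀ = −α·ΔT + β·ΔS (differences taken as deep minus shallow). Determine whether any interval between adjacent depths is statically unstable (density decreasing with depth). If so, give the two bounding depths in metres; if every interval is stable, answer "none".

Evaluate Δρ/ρ₀ = −αΔT + βΔS across each adjacent pair:
  12–74 m: −αΔT+βΔS = −(2.2 × 10⁻⁴)(-7.7)+(7.6 × 10⁻⁴)(+0.50) = 2.1 × 10⁻³ → stable
  74–90 m: −αΔT+βΔS = −(2.2 × 10⁻⁴)(+4.2)+(7.6 × 10⁻⁴)(-0.55) = -1.3 × 10⁻³ → UNSTABLE
  90–132 m: −αΔT+βΔS = −(2.2 × 10⁻⁴)(-7.2)+(7.6 × 10⁻⁴)(+0.64) = 2.1 × 10⁻³ → stable
  132–133 m: −αΔT+βΔS = −(2.2 × 10⁻⁴)(-2.8)+(7.6 × 10⁻⁴)(-0.58) = 1.8 × 10⁻⁴ → stable
The 74–90 m interval has Δρ < 0: lighter water underlies denser water.

74–90 m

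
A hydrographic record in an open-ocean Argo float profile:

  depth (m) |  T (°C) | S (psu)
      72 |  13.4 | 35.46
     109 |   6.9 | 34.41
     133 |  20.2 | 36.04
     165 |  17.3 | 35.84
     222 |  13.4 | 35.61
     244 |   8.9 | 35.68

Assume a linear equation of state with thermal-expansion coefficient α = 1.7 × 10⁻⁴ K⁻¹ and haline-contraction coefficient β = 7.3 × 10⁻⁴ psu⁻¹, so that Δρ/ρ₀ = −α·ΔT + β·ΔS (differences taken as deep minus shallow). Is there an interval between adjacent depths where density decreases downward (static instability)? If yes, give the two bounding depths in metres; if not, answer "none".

Evaluate Δρ/ρ₀ = −αΔT + βΔS across each adjacent pair:
  72–109 m: −αΔT+βΔS = −(1.7 × 10⁻⁴)(-6.5)+(7.3 × 10⁻⁴)(-1.05) = 3.4 × 10⁻⁴ → stable
  109–133 m: −αΔT+βΔS = −(1.7 × 10⁻⁴)(+13.3)+(7.3 × 10⁻⁴)(+1.63) = -1.1 × 10⁻³ → UNSTABLE
  133–165 m: −αΔT+βΔS = −(1.7 × 10⁻⁴)(-2.9)+(7.3 × 10⁻⁴)(-0.20) = 3.5 × 10⁻⁴ → stable
  165–222 m: −αΔT+βΔS = −(1.7 × 10⁻⁴)(-3.9)+(7.3 × 10⁻⁴)(-0.23) = 5.0 × 10⁻⁴ → stable
  222–244 m: −αΔT+βΔS = −(1.7 × 10⁻⁴)(-4.5)+(7.3 × 10⁻⁴)(+0.07) = 8.2 × 10⁻⁴ → stable
The 109–133 m interval has Δρ < 0: lighter water underlies denser water.

109–133 m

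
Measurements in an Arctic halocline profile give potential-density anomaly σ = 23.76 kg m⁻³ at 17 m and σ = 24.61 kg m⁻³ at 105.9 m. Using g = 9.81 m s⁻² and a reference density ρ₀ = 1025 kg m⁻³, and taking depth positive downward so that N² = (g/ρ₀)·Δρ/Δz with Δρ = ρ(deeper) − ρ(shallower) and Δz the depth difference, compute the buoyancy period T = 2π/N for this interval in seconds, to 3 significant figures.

Δρ = 1024.61 − 1023.76 = 0.85 kg m⁻³ over Δz = 105.9 − 17 = 88.9 m.
N² = (9.81/1025) × (0.85/88.9) = 9.1509 × 10⁻⁵ s⁻².
N = √(9.1509 × 10⁻⁵) = 9.5660 × 10⁻³ rad s⁻¹, so T = 2π/N = 656.82 s ≈ 657 s.

657 s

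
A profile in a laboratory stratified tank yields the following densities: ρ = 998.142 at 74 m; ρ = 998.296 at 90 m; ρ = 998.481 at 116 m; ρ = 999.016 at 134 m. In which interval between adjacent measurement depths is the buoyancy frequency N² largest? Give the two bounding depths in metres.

Compute the density gradient over each adjacent pair:
  74–90 m: Δρ/Δz = 0.154/16 = 9.6 × 10⁻³ kg m⁻⁴
  90–116 m: Δρ/Δz = 0.185/26 = 7.1 × 10⁻³ kg m⁻⁴
  116–134 m: Δρ/Δz = 0.535/18 = 0.030 kg m⁻⁴
The largest gradient is in the 116–134 m interval — the pycnocline.

116–134 m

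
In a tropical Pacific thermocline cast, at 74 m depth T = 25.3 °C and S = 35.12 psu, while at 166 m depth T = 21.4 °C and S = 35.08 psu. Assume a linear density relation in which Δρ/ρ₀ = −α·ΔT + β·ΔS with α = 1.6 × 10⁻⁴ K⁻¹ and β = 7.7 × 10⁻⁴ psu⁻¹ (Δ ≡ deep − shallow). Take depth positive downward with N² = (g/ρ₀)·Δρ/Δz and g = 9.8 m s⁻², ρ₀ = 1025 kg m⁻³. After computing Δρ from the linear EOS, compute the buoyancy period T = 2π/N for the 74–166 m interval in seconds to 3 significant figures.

790 s

ΔT = -3.9 K, ΔS = -0.04 psu (deep − shallow).
Δρ/ρ₀ = −αΔT + βΔS = 6.24 × 10⁻⁴ − 3.08 × 10⁻⁵ = 5.932 × 10⁻⁴, so Δρ ≈ 0.6080 kg m⁻³.
N² = (g/ρ₀)·Δρ/Δz = g·(Δρ/ρ₀)/Δz = 9.8 × 5.932 × 10⁻⁴ / 92 = 6.3189 × 10⁻⁵ s⁻².
N = √(6.3189 × 10⁻⁵) = 7.9492 × 10⁻³ rad s⁻¹ → T = 2π/N = 790.42 s ≈ 790 s.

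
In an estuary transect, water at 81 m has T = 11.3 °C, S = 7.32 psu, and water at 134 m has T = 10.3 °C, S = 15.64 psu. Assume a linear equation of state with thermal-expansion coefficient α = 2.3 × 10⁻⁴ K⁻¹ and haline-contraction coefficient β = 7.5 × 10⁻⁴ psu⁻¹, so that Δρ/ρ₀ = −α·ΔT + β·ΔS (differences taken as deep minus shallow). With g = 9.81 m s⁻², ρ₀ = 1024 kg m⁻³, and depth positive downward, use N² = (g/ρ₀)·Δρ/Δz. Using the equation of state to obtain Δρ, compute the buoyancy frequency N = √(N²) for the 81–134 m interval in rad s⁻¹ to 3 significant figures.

0.0346 rad s⁻¹

ΔT = -1.0 K, ΔS = +8.32 psu (deep − shallow).
Δρ/ρ₀ = −αΔT + βΔS = 2.30 × 10⁻⁴ + 6.24 × 10⁻³ = 6.47 × 10⁻³, so Δρ ≈ 6.625 kg m⁻³.
N² = (g/ρ₀)·Δρ/Δz = g·(Δρ/ρ₀)/Δz = 9.81 × 6.47 × 10⁻³ / 53 = 1.1976 × 10⁻³ s⁻².
N = √(1.1976 × 10⁻³) = 0.034606 rad s⁻¹ ≈ 0.0346 rad s⁻¹.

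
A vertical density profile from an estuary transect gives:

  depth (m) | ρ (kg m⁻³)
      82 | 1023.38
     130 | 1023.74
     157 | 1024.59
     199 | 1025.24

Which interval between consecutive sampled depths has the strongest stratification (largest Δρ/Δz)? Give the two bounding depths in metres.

Compute the density gradient over each adjacent pair:
  82–130 m: Δρ/Δz = 0.36/48 = 7.5 × 10⁻³ kg m⁻⁴
  130–157 m: Δρ/Δz = 0.85/27 = 0.031 kg m⁻⁴
  157–199 m: Δρ/Δz = 0.65/42 = 0.015 kg m⁻⁴
The largest gradient is in the 130–157 m interval — the pycnocline.

130–157 m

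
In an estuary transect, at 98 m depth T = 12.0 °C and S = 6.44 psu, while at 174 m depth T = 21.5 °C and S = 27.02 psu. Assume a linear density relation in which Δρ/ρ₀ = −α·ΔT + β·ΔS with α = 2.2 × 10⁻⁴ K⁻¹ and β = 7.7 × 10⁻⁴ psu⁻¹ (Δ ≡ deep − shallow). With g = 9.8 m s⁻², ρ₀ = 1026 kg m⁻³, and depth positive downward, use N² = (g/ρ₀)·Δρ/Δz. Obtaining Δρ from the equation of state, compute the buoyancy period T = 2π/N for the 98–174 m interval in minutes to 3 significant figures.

2.49 min

ΔT = +9.5 K, ΔS = +20.58 psu (deep − shallow).
Δρ/ρ₀ = −αΔT + βΔS = -2.09 × 10⁻³ + 0.0158466 = 0.0137566, so Δρ ≈ 14.11 kg m⁻³.
N² = (g/ρ₀)·Δρ/Δz = g·(Δρ/ρ₀)/Δz = 9.8 × 0.0137566 / 76 = 1.7739 × 10⁻³ s⁻².
N = √(1.7739 × 10⁻³) = 0.042118 rad s⁻¹ → T = 2π/N = 149.18 s = 2.4863 min ≈ 2.49 min.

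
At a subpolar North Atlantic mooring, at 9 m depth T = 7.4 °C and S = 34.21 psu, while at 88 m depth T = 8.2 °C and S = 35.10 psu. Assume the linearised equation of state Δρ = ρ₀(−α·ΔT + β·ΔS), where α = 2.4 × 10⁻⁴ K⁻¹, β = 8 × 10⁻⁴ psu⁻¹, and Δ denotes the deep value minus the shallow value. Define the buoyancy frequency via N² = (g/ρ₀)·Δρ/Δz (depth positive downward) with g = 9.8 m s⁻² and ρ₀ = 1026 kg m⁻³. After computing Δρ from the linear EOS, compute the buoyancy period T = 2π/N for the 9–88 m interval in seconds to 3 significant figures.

ΔT = +0.8 K, ΔS = +0.89 psu (deep − shallow).
Δρ/ρ₀ = −αΔT + βΔS = -1.92 × 10⁻⁴ + 7.12 × 10⁻⁴ = 5.20 × 10⁻⁴, so Δρ ≈ 0.5335 kg m⁻³.
N² = (g/ρ₀)·Δρ/Δz = g·(Δρ/ρ₀)/Δz = 9.8 × 5.20 × 10⁻⁴ / 79 = 6.4506 × 10⁻⁵ s⁻².
N = √(6.4506 × 10⁻⁵) = 8.0316 × 10⁻³ rad s⁻¹ → T = 2π/N = 782.31 s ≈ 782 s.

782 s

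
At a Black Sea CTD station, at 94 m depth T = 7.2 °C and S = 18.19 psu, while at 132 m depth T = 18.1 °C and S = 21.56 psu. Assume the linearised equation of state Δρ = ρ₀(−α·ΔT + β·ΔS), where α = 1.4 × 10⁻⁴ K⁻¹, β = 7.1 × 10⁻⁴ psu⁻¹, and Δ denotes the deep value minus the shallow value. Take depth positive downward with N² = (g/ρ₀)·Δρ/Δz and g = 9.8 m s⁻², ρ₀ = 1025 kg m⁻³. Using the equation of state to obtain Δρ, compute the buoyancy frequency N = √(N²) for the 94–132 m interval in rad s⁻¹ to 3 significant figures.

0.0150 rad s⁻¹

ΔT = +10.9 K, ΔS = +3.37 psu (deep − shallow).
Δρ/ρ₀ = −αΔT + βΔS = -1.526 × 10⁻³ + 2.3927 × 10⁻³ = 8.667 × 10⁻⁴, so Δρ ≈ 0.8884 kg m⁻³.
N² = (g/ρ₀)·Δρ/Δz = g·(Δρ/ρ₀)/Δz = 9.8 × 8.667 × 10⁻⁴ / 38 = 2.2352 × 10⁻⁴ s⁻².
N = √(2.2352 × 10⁻⁴) = 0.014951 rad s⁻¹ ≈ 0.0150 rad s⁻¹.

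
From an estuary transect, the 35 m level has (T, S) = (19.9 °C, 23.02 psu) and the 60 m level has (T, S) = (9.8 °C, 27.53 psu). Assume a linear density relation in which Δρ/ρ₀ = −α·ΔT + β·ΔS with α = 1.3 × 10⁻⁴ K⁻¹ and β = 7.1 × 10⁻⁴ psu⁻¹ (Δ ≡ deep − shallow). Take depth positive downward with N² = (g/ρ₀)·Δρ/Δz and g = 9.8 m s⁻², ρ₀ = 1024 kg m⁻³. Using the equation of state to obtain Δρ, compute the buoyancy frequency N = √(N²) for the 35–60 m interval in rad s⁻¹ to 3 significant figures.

ΔT = -10.1 K, ΔS = +4.51 psu (deep − shallow).
Δρ/ρ₀ = −αΔT + βΔS = 1.313 × 10⁻³ + 3.2021 × 10⁻³ = 4.5151 × 10⁻³, so Δρ ≈ 4.623 kg m⁻³.
N² = (g/ρ₀)·Δρ/Δz = g·(Δρ/ρ₀)/Δz = 9.8 × 4.5151 × 10⁻³ / 25 = 1.7699 × 10⁻³ s⁻².
N = √(1.7699 × 10⁻³) = 0.042070 rad s⁻¹ ≈ 0.0421 rad s⁻¹.

0.0421 rad s⁻¹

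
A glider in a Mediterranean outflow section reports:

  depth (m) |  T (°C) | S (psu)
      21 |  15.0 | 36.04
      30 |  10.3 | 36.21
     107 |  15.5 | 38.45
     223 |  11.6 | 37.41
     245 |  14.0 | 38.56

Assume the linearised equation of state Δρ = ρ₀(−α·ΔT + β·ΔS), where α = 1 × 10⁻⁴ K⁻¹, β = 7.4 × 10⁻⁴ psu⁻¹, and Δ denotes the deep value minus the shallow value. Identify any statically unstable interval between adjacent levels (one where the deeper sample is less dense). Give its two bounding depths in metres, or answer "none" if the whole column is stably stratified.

107–223 m

Evaluate Δρ/ρ₀ = −αΔT + βΔS across each adjacent pair:
  21–30 m: −αΔT+βΔS = −(1 × 10⁻⁴)(-4.7)+(7.4 × 10⁻⁴)(+0.17) = 6.0 × 10⁻⁴ → stable
  30–107 m: −αΔT+βΔS = −(1 × 10⁻⁴)(+5.2)+(7.4 × 10⁻⁴)(+2.24) = 1.1 × 10⁻³ → stable
  107–223 m: −αΔT+βΔS = −(1 × 10⁻⁴)(-3.9)+(7.4 × 10⁻⁴)(-1.04) = -3.8 × 10⁻⁴ → UNSTABLE
  223–245 m: −αΔT+βΔS = −(1 × 10⁻⁴)(+2.4)+(7.4 × 10⁻⁴)(+1.15) = 6.1 × 10⁻⁴ → stable
The 107–223 m interval has Δρ < 0: lighter water underlies denser water.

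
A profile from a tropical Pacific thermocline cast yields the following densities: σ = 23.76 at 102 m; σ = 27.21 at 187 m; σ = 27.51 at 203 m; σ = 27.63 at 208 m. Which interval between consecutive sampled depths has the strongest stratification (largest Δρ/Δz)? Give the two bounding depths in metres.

Compute the density gradient over each adjacent pair:
  102–187 m: Δρ/Δz = 3.45/85 = 0.041 kg m⁻⁴
  187–203 m: Δρ/Δz = 0.30/16 = 0.019 kg m⁻⁴
  203–208 m: Δρ/Δz = 0.12/5 = 0.024 kg m⁻⁴
The largest gradient is in the 102–187 m interval — the pycnocline.

102–187 m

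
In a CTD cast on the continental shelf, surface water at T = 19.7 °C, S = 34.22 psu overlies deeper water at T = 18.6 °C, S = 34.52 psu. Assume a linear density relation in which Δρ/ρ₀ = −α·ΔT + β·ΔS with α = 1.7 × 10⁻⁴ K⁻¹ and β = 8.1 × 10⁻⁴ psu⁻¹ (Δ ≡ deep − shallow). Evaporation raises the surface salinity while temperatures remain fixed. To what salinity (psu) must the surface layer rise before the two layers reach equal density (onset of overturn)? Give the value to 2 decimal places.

Neutral buoyancy requires −α(T_deep − T_surf) + β(S_deep − S_surf′) = 0.
S_surf′ = S_deep − (α/β)·ΔT = 34.52 − (1.7 × 10⁻⁴/8.1 × 10⁻⁴)·(-1.1) = 34.7509 psu.
Increase required: 34.7509 − 34.22 = 0.5309 psu.

34.75 psu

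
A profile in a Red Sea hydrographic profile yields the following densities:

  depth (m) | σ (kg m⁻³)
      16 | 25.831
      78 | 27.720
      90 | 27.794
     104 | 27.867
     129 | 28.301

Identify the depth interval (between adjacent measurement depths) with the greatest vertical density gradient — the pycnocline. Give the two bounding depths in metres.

16–78 m

Compute the density gradient over each adjacent pair:
  16–78 m: Δρ/Δz = 1.889/62 = 0.030 kg m⁻⁴
  78–90 m: Δρ/Δz = 0.074/12 = 6.2 × 10⁻³ kg m⁻⁴
  90–104 m: Δρ/Δz = 0.073/14 = 5.2 × 10⁻³ kg m⁻⁴
  104–129 m: Δρ/Δz = 0.434/25 = 0.017 kg m⁻⁴
The largest gradient is in the 16–78 m interval — the pycnocline.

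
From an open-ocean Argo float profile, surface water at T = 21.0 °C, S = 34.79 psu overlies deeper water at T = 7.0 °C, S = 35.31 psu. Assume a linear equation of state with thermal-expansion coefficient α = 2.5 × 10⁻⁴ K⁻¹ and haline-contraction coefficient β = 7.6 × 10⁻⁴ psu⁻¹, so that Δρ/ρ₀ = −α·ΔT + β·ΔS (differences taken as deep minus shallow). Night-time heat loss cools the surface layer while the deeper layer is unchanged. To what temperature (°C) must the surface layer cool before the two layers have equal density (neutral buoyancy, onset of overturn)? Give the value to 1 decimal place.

Neutral buoyancy requires Δρ = 0, i.e. −α(T_deep − T_surf′) + β(S_deep − S_surf) = 0.
T_surf′ = T_deep − (β/α)·ΔS = 7.0 − (7.6 × 10⁻⁴/2.5 × 10⁻⁴)·(+0.52) = 5.419 °C.
Cooling required: 21.0 − (5.419) = 15.581 °C.

5.4 °C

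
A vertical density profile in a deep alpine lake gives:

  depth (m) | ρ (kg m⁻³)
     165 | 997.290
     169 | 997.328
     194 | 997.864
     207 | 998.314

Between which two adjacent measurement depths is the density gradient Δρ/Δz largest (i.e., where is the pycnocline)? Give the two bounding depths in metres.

Compute the density gradient over each adjacent pair:
  165–169 m: Δρ/Δz = 0.038/4 = 9.5 × 10⁻³ kg m⁻⁴
  169–194 m: Δρ/Δz = 0.536/25 = 0.021 kg m⁻⁴
  194–207 m: Δρ/Δz = 0.450/13 = 0.035 kg m⁻⁴
The largest gradient is in the 194–207 m interval — the pycnocline.

194–207 m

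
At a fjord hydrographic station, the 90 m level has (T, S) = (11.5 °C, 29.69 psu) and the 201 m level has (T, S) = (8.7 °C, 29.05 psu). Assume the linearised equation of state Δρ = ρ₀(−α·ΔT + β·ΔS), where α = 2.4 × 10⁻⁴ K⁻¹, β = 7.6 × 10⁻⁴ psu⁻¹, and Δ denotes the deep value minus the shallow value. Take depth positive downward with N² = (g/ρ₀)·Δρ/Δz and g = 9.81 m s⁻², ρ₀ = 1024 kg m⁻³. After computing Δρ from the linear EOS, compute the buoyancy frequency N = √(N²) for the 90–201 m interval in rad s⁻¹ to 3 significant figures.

ΔT = -2.8 K, ΔS = -0.64 psu (deep − shallow).
Δρ/ρ₀ = −αΔT + βΔS = 6.72 × 10⁻⁴ − 4.864 × 10⁻⁴ = 1.856 × 10⁻⁴, so Δρ ≈ 0.1901 kg m⁻³.
N² = (g/ρ₀)·Δρ/Δz = g·(Δρ/ρ₀)/Δz = 9.81 × 1.856 × 10⁻⁴ / 111 = 1.6403 × 10⁻⁵ s⁻².
N = √(1.6403 × 10⁻⁵) = 4.0501 × 10⁻³ rad s⁻¹ ≈ 4.05 × 10⁻³ rad s⁻¹.

4.05 × 10⁻³ rad s⁻¹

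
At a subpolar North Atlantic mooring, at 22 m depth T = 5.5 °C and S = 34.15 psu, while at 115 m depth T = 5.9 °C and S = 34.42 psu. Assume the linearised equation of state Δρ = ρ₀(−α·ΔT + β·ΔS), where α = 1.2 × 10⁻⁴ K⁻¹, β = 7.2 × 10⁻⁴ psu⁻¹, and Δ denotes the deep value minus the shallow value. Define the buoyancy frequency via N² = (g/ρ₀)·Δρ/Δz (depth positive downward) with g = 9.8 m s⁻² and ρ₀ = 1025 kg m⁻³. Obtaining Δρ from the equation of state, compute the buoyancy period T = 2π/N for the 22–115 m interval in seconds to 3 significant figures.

1.60 × 10³ s

ΔT = +0.4 K, ΔS = +0.27 psu (deep − shallow).
Δρ/ρ₀ = −αΔT + βΔS = -4.80 × 10⁻⁵ + 1.944 × 10⁻⁴ = 1.464 × 10⁻⁴, so Δρ ≈ 0.1501 kg m⁻³.
N² = (g/ρ₀)·Δρ/Δz = g·(Δρ/ρ₀)/Δz = 9.8 × 1.464 × 10⁻⁴ / 93 = 1.5427 × 10⁻⁵ s⁻².
N = √(1.5427 × 10⁻⁵) = 3.9277 × 10⁻³ rad s⁻¹ → T = 2π/N = 1.5997 × 10³ s ≈ 1.60 × 10³ s.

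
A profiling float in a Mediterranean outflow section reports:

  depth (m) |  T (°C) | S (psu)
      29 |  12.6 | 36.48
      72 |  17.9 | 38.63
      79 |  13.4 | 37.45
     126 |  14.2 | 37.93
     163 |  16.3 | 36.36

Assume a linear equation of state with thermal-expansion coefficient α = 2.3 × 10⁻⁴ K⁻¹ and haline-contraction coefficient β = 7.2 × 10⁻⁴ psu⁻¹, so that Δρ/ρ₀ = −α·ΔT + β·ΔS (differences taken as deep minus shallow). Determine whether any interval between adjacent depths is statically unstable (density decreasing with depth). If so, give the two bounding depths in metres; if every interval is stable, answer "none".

Evaluate Δρ/ρ₀ = −αΔT + βΔS across each adjacent pair:
  29–72 m: −αΔT+βΔS = −(2.3 × 10⁻⁴)(+5.3)+(7.2 × 10⁻⁴)(+2.15) = 3.3 × 10⁻⁴ → stable
  72–79 m: −αΔT+βΔS = −(2.3 × 10⁻⁴)(-4.5)+(7.2 × 10⁻⁴)(-1.18) = 1.9 × 10⁻⁴ → stable
  79–126 m: −αΔT+βΔS = −(2.3 × 10⁻⁴)(+0.8)+(7.2 × 10⁻⁴)(+0.48) = 1.6 × 10⁻⁴ → stable
  126–163 m: −αΔT+βΔS = −(2.3 × 10⁻⁴)(+2.1)+(7.2 × 10⁻⁴)(-1.57) = -1.6 × 10⁻³ → UNSTABLE
The 126–163 m interval has Δρ < 0: lighter water underlies denser water.

126–163 m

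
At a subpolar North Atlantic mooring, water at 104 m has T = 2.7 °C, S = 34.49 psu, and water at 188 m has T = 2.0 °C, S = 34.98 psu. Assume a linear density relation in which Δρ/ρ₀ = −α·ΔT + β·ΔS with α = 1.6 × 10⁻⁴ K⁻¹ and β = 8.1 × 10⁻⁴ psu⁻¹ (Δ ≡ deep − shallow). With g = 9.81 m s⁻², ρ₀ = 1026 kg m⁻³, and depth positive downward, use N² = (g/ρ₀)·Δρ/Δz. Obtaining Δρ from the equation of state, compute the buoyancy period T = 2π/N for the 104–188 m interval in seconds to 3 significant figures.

815 s

ΔT = -0.7 K, ΔS = +0.49 psu (deep − shallow).
Δρ/ρ₀ = −αΔT + βΔS = 1.12 × 10⁻⁴ + 3.969 × 10⁻⁴ = 5.089 × 10⁻⁴, so Δρ ≈ 0.5221 kg m⁻³.
N² = (g/ρ₀)·Δρ/Δz = g·(Δρ/ρ₀)/Δz = 9.81 × 5.089 × 10⁻⁴ / 84 = 5.9432 × 10⁻⁵ s⁻².
N = √(5.9432 × 10⁻⁵) = 7.7092 × 10⁻³ rad s⁻¹ → T = 2π/N = 815.02 s ≈ 815 s.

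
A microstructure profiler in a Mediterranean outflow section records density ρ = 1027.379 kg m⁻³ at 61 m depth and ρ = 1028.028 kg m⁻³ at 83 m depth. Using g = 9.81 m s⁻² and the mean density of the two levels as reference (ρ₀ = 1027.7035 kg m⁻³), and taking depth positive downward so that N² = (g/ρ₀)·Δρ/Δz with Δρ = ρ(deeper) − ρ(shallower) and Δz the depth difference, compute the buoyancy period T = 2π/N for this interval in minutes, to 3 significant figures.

6.24 min

Δρ = 1028.028 − 1027.379 = 0.649 kg m⁻³ over Δz = 83 − 61 = 22 m.
N² = (9.81/1027.7035) × (0.649/22) = 2.8159 × 10⁻⁴ s⁻².
N = √(2.8159 × 10⁻⁴) = 0.016781 rad s⁻¹, so T = 2π/N = 374.42 s = 6.2403 min ≈ 6.24 min.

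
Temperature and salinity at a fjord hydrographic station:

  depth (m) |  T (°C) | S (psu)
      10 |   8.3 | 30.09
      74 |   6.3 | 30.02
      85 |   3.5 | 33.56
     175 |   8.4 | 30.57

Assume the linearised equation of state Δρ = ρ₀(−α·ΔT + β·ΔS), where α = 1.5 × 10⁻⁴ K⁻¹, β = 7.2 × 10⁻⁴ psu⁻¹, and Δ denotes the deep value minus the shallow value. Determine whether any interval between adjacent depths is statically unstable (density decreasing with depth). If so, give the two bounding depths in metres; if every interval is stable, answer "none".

85–175 m

Evaluate Δρ/ρ₀ = −αΔT + βΔS across each adjacent pair:
  10–74 m: −αΔT+βΔS = −(1.5 × 10⁻⁴)(-2.0)+(7.2 × 10⁻⁴)(-0.07) = 2.5 × 10⁻⁴ → stable
  74–85 m: −αΔT+βΔS = −(1.5 × 10⁻⁴)(-2.8)+(7.2 × 10⁻⁴)(+3.54) = 3.0 × 10⁻³ → stable
  85–175 m: −αΔT+βΔS = −(1.5 × 10⁻⁴)(+4.9)+(7.2 × 10⁻⁴)(-2.99) = -2.9 × 10⁻³ → UNSTABLE
The 85–175 m interval has Δρ < 0: lighter water underlies denser water.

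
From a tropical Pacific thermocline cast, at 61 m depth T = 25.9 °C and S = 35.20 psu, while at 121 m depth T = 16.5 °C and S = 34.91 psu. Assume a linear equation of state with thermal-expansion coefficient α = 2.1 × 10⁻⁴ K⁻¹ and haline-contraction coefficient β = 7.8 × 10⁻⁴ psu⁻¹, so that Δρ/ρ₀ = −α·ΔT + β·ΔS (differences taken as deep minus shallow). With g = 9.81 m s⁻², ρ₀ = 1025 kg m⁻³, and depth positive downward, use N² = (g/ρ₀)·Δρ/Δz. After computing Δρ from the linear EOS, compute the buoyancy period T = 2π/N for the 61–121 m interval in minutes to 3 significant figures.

6.19 min

ΔT = -9.4 K, ΔS = -0.29 psu (deep − shallow).
Δρ/ρ₀ = −αΔT + βΔS = 1.974 × 10⁻³ − 2.262 × 10⁻⁴ = 1.7478 × 10⁻³, so Δρ ≈ 1.791 kg m⁻³.
N² = (g/ρ₀)·Δρ/Δz = g·(Δρ/ρ₀)/Δz = 9.81 × 1.7478 × 10⁻³ / 60 = 2.8577 × 10⁻⁴ s⁻².
N = √(2.8577 × 10⁻⁴) = 0.016905 rad s⁻¹ → T = 2π/N = 371.68 s = 6.1947 min ≈ 6.19 min.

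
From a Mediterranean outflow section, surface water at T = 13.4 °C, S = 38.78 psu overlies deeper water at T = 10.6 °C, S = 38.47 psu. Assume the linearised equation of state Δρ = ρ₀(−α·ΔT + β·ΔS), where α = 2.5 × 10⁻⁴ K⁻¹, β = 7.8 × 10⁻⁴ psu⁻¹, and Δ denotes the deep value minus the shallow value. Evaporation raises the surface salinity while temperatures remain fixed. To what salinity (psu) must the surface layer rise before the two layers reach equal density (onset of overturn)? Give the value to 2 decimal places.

Neutral buoyancy requires −α(T_deep − T_surf) + β(S_deep − S_surf′) = 0.
S_surf′ = S_deep − (α/β)·ΔT = 38.47 − (2.5 × 10⁻⁴/7.8 × 10⁻⁴)·(-2.8) = 39.3674 psu.
Increase required: 39.3674 − 38.78 = 0.5874 psu.

39.37 psu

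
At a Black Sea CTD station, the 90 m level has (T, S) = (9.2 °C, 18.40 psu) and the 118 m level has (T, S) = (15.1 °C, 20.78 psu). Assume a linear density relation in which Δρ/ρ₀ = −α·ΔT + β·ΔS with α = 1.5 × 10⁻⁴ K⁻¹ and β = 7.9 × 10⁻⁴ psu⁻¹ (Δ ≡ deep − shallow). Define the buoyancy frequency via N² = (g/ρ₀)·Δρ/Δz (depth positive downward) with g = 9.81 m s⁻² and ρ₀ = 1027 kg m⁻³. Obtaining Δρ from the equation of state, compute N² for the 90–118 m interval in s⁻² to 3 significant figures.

ΔT = +5.9 K, ΔS = +2.38 psu (deep − shallow).
Δρ/ρ₀ = −αΔT + βΔS = -8.85 × 10⁻⁴ + 1.8802 × 10⁻³ = 9.952 × 10⁻⁴, so Δρ ≈ 1.022 kg m⁻³.
N² = (g/ρ₀)·Δρ/Δz = g·(Δρ/ρ₀)/Δz = 9.81 × 9.952 × 10⁻⁴ / 28 = 3.4868 × 10⁻⁴ s⁻² ≈ 3.49 × 10⁻⁴ s⁻².

3.49 × 10⁻⁴ s⁻²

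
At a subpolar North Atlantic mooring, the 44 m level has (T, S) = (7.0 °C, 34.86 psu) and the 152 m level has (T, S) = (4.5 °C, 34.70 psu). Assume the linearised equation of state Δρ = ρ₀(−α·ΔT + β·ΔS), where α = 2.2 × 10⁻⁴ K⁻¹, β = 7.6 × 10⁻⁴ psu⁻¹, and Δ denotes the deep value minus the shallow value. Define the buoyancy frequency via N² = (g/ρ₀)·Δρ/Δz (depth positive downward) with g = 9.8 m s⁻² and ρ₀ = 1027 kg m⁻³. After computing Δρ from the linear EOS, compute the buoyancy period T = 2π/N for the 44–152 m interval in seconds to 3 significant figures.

1.01 × 10³ s

ΔT = -2.5 K, ΔS = -0.16 psu (deep − shallow).
Δρ/ρ₀ = −αΔT + βΔS = 5.50 × 10⁻⁴ − 1.216 × 10⁻⁴ = 4.284 × 10⁻⁴, so Δρ ≈ 0.4400 kg m⁻³.
N² = (g/ρ₀)·Δρ/Δz = g·(Δρ/ρ₀)/Δz = 9.8 × 4.284 × 10⁻⁴ / 108 = 3.8873 × 10⁻⁵ s⁻².
N = √(3.8873 × 10⁻⁵) = 6.2348 × 10⁻³ rad s⁻¹ → T = 2π/N = 1.0078 × 10³ s ≈ 1.01 × 10³ s.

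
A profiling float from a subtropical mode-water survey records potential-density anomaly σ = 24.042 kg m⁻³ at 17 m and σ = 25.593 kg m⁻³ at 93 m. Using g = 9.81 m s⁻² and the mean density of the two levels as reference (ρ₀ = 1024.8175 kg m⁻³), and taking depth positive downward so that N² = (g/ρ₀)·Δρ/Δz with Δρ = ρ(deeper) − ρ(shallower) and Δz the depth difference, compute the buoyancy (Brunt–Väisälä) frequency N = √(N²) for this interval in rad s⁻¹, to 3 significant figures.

Δρ = 1025.593 − 1024.042 = 1.551 kg m⁻³ over Δz = 93 − 17 = 76 m.
N² = (9.81/1024.8175) × (1.551/76) = 1.9535 × 10⁻⁴ s⁻².
N = √(1.9535 × 10⁻⁴) = 0.013977 rad s⁻¹ ≈ 0.0140 rad s⁻¹.

0.0140 rad s⁻¹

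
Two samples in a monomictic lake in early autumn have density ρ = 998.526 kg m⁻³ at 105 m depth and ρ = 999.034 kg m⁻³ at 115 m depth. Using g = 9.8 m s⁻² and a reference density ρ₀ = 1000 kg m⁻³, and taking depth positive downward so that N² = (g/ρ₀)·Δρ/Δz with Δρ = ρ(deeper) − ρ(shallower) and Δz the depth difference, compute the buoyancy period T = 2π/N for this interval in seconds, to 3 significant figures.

Δρ = 999.034 − 998.526 = 0.508 kg m⁻³ over Δz = 115 − 105 = 10 m.
N² = (9.8/1000) × (0.508/10) = 4.9784 × 10⁻⁴ s⁻².
N = √(4.9784 × 10⁻⁴) = 0.022312 rad s⁻¹, so T = 2π/N = 281.61 s ≈ 282 s.
Since Δρ > 0 the layer is stably stratified.

282 s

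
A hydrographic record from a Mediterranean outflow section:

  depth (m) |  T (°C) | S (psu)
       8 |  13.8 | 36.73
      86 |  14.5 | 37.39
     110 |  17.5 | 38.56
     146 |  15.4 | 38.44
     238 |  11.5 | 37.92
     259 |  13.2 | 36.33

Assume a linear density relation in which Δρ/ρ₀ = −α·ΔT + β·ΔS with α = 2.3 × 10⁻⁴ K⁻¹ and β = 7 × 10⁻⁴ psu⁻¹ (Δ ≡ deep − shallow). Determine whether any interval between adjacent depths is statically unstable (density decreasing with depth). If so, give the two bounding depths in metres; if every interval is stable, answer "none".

Evaluate Δρ/ρ₀ = −αΔT + βΔS across each adjacent pair:
  8–86 m: −αΔT+βΔS = −(2.3 × 10⁻⁴)(+0.7)+(7 × 10⁻⁴)(+0.66) = 3.0 × 10⁻⁴ → stable
  86–110 m: −αΔT+βΔS = −(2.3 × 10⁻⁴)(+3.0)+(7 × 10⁻⁴)(+1.17) = 1.3 × 10⁻⁴ → stable
  110–146 m: −αΔT+βΔS = −(2.3 × 10⁻⁴)(-2.1)+(7 × 10⁻⁴)(-0.12) = 4.0 × 10⁻⁴ → stable
  146–238 m: −αΔT+βΔS = −(2.3 × 10⁻⁴)(-3.9)+(7 × 10⁻⁴)(-0.52) = 5.3 × 10⁻⁴ → stable
  238–259 m: −αΔT+βΔS = −(2.3 × 10⁻⁴)(+1.7)+(7 × 10⁻⁴)(-1.59) = -1.5 × 10⁻³ → UNSTABLE
The 238–259 m interval has Δρ < 0: lighter water underlies denser water.

238–259 m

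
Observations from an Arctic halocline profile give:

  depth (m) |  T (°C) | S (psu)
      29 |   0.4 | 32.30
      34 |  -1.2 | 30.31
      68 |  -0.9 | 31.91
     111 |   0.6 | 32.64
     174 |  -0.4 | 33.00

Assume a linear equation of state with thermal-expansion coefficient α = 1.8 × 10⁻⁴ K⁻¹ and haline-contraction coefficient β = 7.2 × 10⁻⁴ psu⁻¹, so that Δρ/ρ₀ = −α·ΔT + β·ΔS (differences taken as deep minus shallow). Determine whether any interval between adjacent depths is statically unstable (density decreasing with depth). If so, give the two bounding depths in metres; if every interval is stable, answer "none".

Evaluate Δρ/ρ₀ = −αΔT + βΔS across each adjacent pair:
  29–34 m: −αΔT+βΔS = −(1.8 × 10⁻⁴)(-1.6)+(7.2 × 10⁻⁴)(-1.99) = -1.1 × 10⁻³ → UNSTABLE
  34–68 m: −αΔT+βΔS = −(1.8 × 10⁻⁴)(+0.3)+(7.2 × 10⁻⁴)(+1.60) = 1.1 × 10⁻³ → stable
  68–111 m: −αΔT+βΔS = −(1.8 × 10⁻⁴)(+1.5)+(7.2 × 10⁻⁴)(+0.73) = 2.6 × 10⁻⁴ → stable
  111–174 m: −αΔT+βΔS = −(1.8 × 10⁻⁴)(-1.0)+(7.2 × 10⁻⁴)(+0.36) = 4.4 × 10⁻⁴ → stable
The 29–34 m interval has Δρ < 0: lighter water underlies denser water.

29–34 m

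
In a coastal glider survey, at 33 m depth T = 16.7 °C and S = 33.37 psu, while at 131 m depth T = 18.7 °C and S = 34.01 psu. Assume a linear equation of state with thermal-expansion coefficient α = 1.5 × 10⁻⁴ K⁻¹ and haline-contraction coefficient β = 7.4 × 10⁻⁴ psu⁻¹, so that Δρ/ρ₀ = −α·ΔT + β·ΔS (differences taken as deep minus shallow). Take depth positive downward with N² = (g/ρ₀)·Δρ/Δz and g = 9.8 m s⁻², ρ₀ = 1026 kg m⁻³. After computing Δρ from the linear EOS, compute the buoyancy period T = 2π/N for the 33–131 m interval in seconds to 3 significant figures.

ΔT = +2.0 K, ΔS = +0.64 psu (deep − shallow).
Δρ/ρ₀ = −αΔT + βΔS = -3.00 × 10⁻⁴ + 4.736 × 10⁻⁴ = 1.736 × 10⁻⁴, so Δρ ≈ 0.1781 kg m⁻³.
N² = (g/ρ₀)·Δρ/Δz = g·(Δρ/ρ₀)/Δz = 9.8 × 1.736 × 10⁻⁴ / 98 = 1.7360 × 10⁻⁵ s⁻².
N = √(1.7360 × 10⁻⁵) = 4.1665 × 10⁻³ rad s⁻¹ → T = 2π/N = 1.5080 × 10³ s ≈ 1.51 × 10³ s.

1.51 × 10³ s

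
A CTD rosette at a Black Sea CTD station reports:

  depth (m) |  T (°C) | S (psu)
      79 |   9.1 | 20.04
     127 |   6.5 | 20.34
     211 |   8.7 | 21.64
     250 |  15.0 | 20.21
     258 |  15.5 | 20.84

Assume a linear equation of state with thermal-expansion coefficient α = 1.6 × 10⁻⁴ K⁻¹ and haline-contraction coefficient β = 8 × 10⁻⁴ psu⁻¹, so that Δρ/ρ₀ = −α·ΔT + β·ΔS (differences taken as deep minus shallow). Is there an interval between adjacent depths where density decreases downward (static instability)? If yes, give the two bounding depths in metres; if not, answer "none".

Evaluate Δρ/ρ₀ = −αΔT + βΔS across each adjacent pair:
  79–127 m: −αΔT+βΔS = −(1.6 × 10⁻⁴)(-2.6)+(8 × 10⁻⁴)(+0.30) = 6.6 × 10⁻⁴ → stable
  127–211 m: −αΔT+βΔS = −(1.6 × 10⁻⁴)(+2.2)+(8 × 10⁻⁴)(+1.30) = 6.9 × 10⁻⁴ → stable
  211–250 m: −αΔT+βΔS = −(1.6 × 10⁻⁴)(+6.3)+(8 × 10⁻⁴)(-1.43) = -2.2 × 10⁻³ → UNSTABLE
  250–258 m: −αΔT+βΔS = −(1.6 × 10⁻⁴)(+0.5)+(8 × 10⁻⁴)(+0.63) = 4.2 × 10⁻⁴ → stable
The 211–250 m interval has Δρ < 0: lighter water underlies denser water.

211–250 m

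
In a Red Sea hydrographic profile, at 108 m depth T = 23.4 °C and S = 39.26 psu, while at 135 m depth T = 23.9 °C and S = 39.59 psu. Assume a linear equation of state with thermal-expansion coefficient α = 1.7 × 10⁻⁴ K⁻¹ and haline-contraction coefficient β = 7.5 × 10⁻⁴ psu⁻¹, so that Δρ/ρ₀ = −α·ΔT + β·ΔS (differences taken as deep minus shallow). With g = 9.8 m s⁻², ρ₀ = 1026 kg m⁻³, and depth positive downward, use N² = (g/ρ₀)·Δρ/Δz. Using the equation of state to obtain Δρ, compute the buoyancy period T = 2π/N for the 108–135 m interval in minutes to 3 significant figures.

13.6 min

ΔT = +0.5 K, ΔS = +0.33 psu (deep − shallow).
Δρ/ρ₀ = −αΔT + βΔS = -8.50 × 10⁻⁵ + 2.475 × 10⁻⁴ = 1.625 × 10⁻⁴, so Δρ ≈ 0.1667 kg m⁻³.
N² = (g/ρ₀)·Δρ/Δz = g·(Δρ/ρ₀)/Δz = 9.8 × 1.625 × 10⁻⁴ / 27 = 5.8981 × 10⁻⁵ s⁻².
N = √(5.8981 × 10⁻⁵) = 7.6799 × 10⁻³ rad s⁻¹ → T = 2π/N = 818.13 s = 13.636 min ≈ 13.6 min.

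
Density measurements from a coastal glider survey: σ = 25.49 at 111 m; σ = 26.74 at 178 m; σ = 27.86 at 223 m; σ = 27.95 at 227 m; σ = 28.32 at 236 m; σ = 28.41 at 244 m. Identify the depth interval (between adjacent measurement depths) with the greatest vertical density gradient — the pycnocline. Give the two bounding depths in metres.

227–236 m

Compute the density gradient over each adjacent pair:
  111–178 m: Δρ/Δz = 1.25/67 = 0.019 kg m⁻⁴
  178–223 m: Δρ/Δz = 1.12/45 = 0.025 kg m⁻⁴
  223–227 m: Δρ/Δz = 0.09/4 = 0.022 kg m⁻⁴
  227–236 m: Δρ/Δz = 0.37/9 = 0.041 kg m⁻⁴
  236–244 m: Δρ/Δz = 0.09/8 = 0.011 kg m⁻⁴
The largest gradient is in the 227–236 m interval — the pycnocline.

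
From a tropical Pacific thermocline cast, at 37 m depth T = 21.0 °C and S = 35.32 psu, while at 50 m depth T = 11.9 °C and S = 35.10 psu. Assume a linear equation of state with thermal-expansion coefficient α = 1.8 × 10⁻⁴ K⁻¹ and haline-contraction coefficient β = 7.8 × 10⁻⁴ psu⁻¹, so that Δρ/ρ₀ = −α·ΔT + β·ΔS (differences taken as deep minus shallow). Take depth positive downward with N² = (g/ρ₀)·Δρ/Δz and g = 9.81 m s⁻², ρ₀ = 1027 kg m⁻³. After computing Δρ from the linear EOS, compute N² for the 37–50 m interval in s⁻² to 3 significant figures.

1.11 × 10⁻³ s⁻²

ΔT = -9.1 K, ΔS = -0.22 psu (deep − shallow).
Δρ/ρ₀ = −αΔT + βΔS = 1.638 × 10⁻³ − 1.716 × 10⁻⁴ = 1.4664 × 10⁻³, so Δρ ≈ 1.506 kg m⁻³.
N² = (g/ρ₀)·Δρ/Δz = g·(Δρ/ρ₀)/Δz = 9.81 × 1.4664 × 10⁻³ / 13 = 1.1066 × 10⁻³ s⁻² ≈ 1.11 × 10⁻³ s⁻².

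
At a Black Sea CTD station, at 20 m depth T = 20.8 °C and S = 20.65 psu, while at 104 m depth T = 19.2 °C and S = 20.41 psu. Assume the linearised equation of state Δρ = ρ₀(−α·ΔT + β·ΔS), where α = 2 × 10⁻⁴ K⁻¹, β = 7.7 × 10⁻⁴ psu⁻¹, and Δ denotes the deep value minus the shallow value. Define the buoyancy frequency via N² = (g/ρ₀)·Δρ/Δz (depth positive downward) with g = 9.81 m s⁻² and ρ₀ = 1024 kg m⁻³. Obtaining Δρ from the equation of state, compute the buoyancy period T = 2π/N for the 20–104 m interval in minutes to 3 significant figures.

ΔT = -1.6 K, ΔS = -0.24 psu (deep − shallow).
Δρ/ρ₀ = −αΔT + βΔS = 3.20 × 10⁻⁴ − 1.848 × 10⁻⁴ = 1.352 × 10⁻⁴, so Δρ ≈ 0.1384 kg m⁻³.
N² = (g/ρ₀)·Δρ/Δz = g·(Δρ/ρ₀)/Δz = 9.81 × 1.352 × 10⁻⁴ / 84 = 1.5789 × 10⁻⁵ s⁻².
N = √(1.5789 × 10⁻⁵) = 3.9735 × 10⁻³ rad s⁻¹ → T = 2π/N = 1.5813 × 10³ s = 26.355 min ≈ 26.4 min.

26.4 min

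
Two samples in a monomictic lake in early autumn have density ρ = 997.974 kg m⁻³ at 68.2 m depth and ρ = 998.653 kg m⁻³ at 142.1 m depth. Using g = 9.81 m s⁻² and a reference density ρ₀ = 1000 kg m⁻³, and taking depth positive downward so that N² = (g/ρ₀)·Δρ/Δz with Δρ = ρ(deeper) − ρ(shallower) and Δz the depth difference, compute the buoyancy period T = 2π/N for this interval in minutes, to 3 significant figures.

Δρ = 998.653 − 997.974 = 0.679 kg m⁻³ over Δz = 142.1 − 68.2 = 73.9 m.
N² = (9.81/1000) × (0.679/73.9) = 9.0135 × 10⁻⁵ s⁻².
N = √(9.0135 × 10⁻⁵) = 9.4939 × 10⁻³ rad s⁻¹, so T = 2π/N = 661.81 s = 11.030 min ≈ 11.0 min.

11.0 min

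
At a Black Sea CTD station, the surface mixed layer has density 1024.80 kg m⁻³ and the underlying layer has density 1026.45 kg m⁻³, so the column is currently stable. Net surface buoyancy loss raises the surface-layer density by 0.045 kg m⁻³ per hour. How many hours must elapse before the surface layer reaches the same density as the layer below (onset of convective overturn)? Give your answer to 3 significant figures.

36.7 hours

Density deficit of the surface layer: 1026.45 − 1024.80 = 1.65 kg m⁻³.
Required change = 1.65 / 0.045 = 36.7 hours.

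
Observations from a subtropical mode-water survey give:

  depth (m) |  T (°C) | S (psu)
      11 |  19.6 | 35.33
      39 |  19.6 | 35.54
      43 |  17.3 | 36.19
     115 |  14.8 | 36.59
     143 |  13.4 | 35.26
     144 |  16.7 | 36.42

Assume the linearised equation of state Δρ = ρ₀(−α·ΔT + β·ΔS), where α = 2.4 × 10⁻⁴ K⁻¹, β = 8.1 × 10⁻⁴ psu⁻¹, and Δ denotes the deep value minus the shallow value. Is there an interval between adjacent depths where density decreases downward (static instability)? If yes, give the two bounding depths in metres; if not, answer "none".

115–143 m

Evaluate Δρ/ρ₀ = −αΔT + βΔS across each adjacent pair:
  11–39 m: −αΔT+βΔS = −(2.4 × 10⁻⁴)(+0.0)+(8.1 × 10⁻⁴)(+0.21) = 1.7 × 10⁻⁴ → stable
  39–43 m: −αΔT+βΔS = −(2.4 × 10⁻⁴)(-2.3)+(8.1 × 10⁻⁴)(+0.65) = 1.1 × 10⁻³ → stable
  43–115 m: −αΔT+βΔS = −(2.4 × 10⁻⁴)(-2.5)+(8.1 × 10⁻⁴)(+0.40) = 9.2 × 10⁻⁴ → stable
  115–143 m: −αΔT+βΔS = −(2.4 × 10⁻⁴)(-1.4)+(8.1 × 10⁻⁴)(-1.33) = -7.4 × 10⁻⁴ → UNSTABLE
  143–144 m: −αΔT+βΔS = −(2.4 × 10⁻⁴)(+3.3)+(8.1 × 10⁻⁴)(+1.16) = 1.5 × 10⁻⁴ → stable
The 115–143 m interval has Δρ < 0: lighter water underlies denser water.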